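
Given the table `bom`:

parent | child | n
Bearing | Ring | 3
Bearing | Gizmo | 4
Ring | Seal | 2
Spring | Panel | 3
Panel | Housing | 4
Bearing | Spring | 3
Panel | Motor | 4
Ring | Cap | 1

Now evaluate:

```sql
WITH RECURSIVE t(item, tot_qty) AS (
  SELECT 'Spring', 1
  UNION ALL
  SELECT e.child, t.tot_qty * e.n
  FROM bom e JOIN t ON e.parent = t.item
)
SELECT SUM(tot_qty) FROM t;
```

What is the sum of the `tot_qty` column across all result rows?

28

Base: (Spring, tot_qty=1).
Iteration 1: components of {Spring} -> Panel = 1*3 = 3.
Iteration 2: components of {Panel} -> Housing = 3*4 = 12, Motor = 3*4 = 12.
Iteration 3: no further components; recursion stops.
SUM(tot_qty) = 1 + 3 + 12 + 12 = 28.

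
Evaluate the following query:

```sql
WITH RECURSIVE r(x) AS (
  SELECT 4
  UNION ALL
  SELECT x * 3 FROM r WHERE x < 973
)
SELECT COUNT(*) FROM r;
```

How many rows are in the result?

7

Base: x=4.
Iteration 1: 4 < 973 holds -> x = 4 * 3 = 12.
Iteration 2: 12 < 973 holds -> x = 12 * 3 = 36.
Iteration 3: 36 < 973 holds -> x = 36 * 3 = 108.
Iteration 4: 108 < 973 holds -> x = 108 * 3 = 324.
Iteration 5: 324 < 973 holds -> x = 324 * 3 = 972.
Iteration 6: 972 < 973 holds -> x = 972 * 3 = 2916.
Iteration 7: 2916 < 973 fails; recursion stops.
Total rows emitted: 7.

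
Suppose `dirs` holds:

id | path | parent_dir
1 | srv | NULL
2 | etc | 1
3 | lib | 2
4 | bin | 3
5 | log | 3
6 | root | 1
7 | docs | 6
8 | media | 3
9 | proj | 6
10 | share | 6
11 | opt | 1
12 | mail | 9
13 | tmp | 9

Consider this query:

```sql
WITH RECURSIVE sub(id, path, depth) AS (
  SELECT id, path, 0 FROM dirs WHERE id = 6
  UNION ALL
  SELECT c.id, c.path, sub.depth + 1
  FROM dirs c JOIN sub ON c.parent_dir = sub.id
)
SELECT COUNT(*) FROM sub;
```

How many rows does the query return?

6

Base: id=6 (root) at depth 0.
Iteration 1: rows with parent_dir in {6} -> docs (id 7, depth 1), proj (id 9, depth 1), share (id 10, depth 1).
Iteration 2: rows with parent_dir in {7,9,10} -> mail (id 12, depth 2), tmp (id 13, depth 2).
Iteration 3: no rows with parent_dir in {12,13}; recursion stops.
Total rows emitted: 6.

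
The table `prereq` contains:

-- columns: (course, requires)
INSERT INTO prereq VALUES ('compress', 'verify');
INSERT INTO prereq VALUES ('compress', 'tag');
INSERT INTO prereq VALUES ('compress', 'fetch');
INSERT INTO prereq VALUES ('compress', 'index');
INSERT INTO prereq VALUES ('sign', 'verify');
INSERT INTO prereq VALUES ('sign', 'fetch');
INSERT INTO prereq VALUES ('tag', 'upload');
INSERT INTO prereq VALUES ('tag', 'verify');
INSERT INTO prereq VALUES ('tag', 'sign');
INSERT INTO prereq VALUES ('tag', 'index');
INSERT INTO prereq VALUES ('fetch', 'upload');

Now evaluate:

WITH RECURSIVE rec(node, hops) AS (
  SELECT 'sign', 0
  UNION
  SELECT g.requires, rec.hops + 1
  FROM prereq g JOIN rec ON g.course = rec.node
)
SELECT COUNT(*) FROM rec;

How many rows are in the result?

Base: (sign, hops=0).
Iteration 1: edges from {sign} -> (fetch, hops=1), (verify, hops=1).
Iteration 2: edges from {fetch,verify} -> (upload, hops=2).
Iteration 3: no outgoing edges from {upload}; recursion stops.
Total rows emitted: 4.

4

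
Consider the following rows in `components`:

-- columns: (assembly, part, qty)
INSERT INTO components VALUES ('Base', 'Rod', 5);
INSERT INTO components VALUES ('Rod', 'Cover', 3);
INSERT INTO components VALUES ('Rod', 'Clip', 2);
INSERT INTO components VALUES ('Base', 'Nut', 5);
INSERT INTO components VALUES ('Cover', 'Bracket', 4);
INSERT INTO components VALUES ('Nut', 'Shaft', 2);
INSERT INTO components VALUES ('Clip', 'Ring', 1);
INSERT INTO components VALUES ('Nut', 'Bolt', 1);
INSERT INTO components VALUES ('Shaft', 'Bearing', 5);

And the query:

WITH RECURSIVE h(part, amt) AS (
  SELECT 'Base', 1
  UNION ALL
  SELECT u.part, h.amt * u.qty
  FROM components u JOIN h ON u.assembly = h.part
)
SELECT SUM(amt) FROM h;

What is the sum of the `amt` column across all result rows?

171

Base: (Base, amt=1).
Iteration 1: components of {Base} -> Nut = 1*5 = 5, Rod = 1*5 = 5.
Iteration 2: components of {Nut,Rod} -> Bolt = 5*1 = 5, Clip = 5*2 = 10, Cover = 5*3 = 15, Shaft = 5*2 = 10.
Iteration 3: components of {Bolt,Clip,Cover,Shaft} -> Bearing = 10*5 = 50, Bracket = 15*4 = 60, Ring = 10*1 = 10.
Iteration 4: no further components; recursion stops.
SUM(amt) = 1 + 5 + 5 + 15 + 10 + 10 + 5 + 60 + 10 + 50 = 171.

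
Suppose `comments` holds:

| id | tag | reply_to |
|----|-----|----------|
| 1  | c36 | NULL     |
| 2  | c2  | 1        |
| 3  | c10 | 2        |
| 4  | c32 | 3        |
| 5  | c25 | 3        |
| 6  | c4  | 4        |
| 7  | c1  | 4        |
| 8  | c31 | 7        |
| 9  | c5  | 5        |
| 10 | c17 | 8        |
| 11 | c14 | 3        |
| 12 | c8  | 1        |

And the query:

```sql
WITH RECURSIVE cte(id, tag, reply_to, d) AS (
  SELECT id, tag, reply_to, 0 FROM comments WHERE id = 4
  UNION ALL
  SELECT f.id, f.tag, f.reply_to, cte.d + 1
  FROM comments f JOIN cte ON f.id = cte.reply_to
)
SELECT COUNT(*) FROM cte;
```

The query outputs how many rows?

Base: id=4 (c32), reply_to=3, d 0.
Iteration 1: join on id=3 -> c10 (id 3, reply_to=2, d 1).
Iteration 2: join on id=2 -> c2 (id 2, reply_to=1, d 2).
Iteration 3: join on id=1 -> c36 (id 1, reply_to=NULL, d 3).
Iteration 4: reply_to is NULL; no match; recursion stops.
Total rows emitted: 4.

4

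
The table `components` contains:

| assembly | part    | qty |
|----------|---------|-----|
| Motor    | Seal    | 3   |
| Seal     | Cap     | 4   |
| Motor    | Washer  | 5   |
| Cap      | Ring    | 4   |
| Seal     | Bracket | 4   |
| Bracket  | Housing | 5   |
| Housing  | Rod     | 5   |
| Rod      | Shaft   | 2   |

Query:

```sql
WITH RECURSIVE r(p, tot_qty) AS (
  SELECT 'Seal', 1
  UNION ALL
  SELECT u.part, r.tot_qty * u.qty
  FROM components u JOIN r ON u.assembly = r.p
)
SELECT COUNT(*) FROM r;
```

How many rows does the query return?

Base: (Seal, tot_qty=1).
Iteration 1: components of {Seal} -> Bracket = 1*4 = 4, Cap = 1*4 = 4.
Iteration 2: components of {Bracket,Cap} -> Housing = 4*5 = 20, Ring = 4*4 = 16.
Iteration 3: components of {Housing,Ring} -> Rod = 20*5 = 100.
Iteration 4: components of {Rod} -> Shaft = 100*2 = 200.
Iteration 5: no further components; recursion stops.
Total rows emitted: 7.

7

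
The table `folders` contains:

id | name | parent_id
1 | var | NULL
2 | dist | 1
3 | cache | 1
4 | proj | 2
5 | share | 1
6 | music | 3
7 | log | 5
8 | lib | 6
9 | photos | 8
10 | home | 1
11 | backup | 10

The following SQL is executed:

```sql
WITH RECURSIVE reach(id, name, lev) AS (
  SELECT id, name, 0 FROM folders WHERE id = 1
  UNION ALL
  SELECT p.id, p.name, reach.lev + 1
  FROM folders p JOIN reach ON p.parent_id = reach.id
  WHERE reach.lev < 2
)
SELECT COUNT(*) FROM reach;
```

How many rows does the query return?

Base: id=1 (var) at lev 0.
Iteration 1: rows with parent_id in {1} -> dist (id 2, lev 1), cache (id 3, lev 1), share (id 5, lev 1), home (id 10, lev 1).
Iteration 2: rows with parent_id in {2,3,5,10} -> proj (id 4, lev 2), music (id 6, lev 2), log (id 7, lev 2), backup (id 11, lev 2).
Iteration 3: lev < 2 fails for all current rows; recursion stops.
Total rows emitted: 9.

9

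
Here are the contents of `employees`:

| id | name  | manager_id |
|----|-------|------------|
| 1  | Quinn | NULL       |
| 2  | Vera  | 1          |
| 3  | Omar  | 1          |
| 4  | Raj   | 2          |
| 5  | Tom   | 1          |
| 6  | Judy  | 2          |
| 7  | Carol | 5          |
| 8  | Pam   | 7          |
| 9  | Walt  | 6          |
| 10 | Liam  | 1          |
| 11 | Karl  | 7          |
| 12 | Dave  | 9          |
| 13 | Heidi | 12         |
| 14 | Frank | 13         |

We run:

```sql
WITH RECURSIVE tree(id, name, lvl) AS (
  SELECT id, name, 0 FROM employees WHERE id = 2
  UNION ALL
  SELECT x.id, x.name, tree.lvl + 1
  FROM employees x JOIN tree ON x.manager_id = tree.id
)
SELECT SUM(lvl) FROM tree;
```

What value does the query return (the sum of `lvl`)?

Base: id=2 (Vera) at lvl 0.
Iteration 1: rows with manager_id in {2} -> Raj (id 4, lvl 1), Judy (id 6, lvl 1).
Iteration 2: rows with manager_id in {4,6} -> Walt (id 9, lvl 2).
Iteration 3: rows with manager_id in {9} -> Dave (id 12, lvl 3).
Iteration 4: rows with manager_id in {12} -> Heidi (id 13, lvl 4).
Iteration 5: rows with manager_id in {13} -> Frank (id 14, lvl 5).
Iteration 6: no rows with manager_id in {14}; recursion stops.
SUM(lvl) = 0 + 1 + 1 + 2 + 3 + 4 + 5 = 16.

16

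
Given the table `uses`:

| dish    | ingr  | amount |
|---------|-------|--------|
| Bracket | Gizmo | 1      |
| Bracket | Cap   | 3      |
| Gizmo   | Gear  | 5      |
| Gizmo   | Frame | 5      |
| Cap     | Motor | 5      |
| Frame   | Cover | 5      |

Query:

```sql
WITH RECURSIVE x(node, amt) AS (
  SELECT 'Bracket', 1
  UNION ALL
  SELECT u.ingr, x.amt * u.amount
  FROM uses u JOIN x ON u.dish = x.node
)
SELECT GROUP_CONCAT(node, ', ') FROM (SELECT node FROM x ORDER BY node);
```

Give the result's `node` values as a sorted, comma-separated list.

Base: (Bracket, amt=1).
Iteration 1: components of {Bracket} -> Cap = 1*3 = 3, Gizmo = 1*1 = 1.
Iteration 2: components of {Cap,Gizmo} -> Frame = 1*5 = 5, Gear = 1*5 = 5, Motor = 3*5 = 15.
Iteration 3: components of {Frame,Gear,Motor} -> Cover = 5*5 = 25.
Iteration 4: no further components; recursion stops.

Bracket, Cap, Cover, Frame, Gear, Gizmo, Motor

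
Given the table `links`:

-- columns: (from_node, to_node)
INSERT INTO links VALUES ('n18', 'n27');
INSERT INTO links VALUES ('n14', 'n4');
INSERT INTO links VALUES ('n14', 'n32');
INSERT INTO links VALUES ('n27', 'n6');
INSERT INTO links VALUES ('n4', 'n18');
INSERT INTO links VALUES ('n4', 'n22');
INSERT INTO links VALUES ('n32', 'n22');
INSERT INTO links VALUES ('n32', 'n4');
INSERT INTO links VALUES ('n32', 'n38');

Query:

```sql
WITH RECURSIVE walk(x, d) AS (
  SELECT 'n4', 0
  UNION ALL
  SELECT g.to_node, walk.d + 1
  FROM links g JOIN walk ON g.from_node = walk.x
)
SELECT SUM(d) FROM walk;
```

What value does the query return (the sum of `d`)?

Base: (n4, d=0).
Iteration 1: edges from {n4} -> (n18, d=1), (n22, d=1).
Iteration 2: edges from {n18,n22} -> (n27, d=2).
Iteration 3: edges from {n27} -> (n6, d=3).
Iteration 4: no outgoing edges from {n6}; recursion stops.
SUM(d) = 0 + 1 + 1 + 2 + 3 = 7.

7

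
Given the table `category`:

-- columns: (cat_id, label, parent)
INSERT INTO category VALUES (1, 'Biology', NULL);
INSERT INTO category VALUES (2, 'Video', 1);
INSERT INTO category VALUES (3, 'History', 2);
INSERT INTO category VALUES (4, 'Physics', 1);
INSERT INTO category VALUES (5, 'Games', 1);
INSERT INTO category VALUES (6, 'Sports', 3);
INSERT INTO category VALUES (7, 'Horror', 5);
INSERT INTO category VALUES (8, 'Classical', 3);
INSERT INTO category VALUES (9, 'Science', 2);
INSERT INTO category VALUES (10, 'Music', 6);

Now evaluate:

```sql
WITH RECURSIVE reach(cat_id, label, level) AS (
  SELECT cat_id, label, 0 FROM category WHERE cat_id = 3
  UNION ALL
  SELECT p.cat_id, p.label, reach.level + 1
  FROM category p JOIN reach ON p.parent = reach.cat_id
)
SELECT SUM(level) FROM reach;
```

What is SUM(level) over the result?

4

Base: cat_id=3 (History) at level 0.
Iteration 1: rows with parent in {3} -> Sports (id 6, level 1), Classical (id 8, level 1).
Iteration 2: rows with parent in {6,8} -> Music (id 10, level 2).
Iteration 3: no rows with parent in {10}; recursion stops.
SUM(level) = 0 + 1 + 1 + 2 = 4.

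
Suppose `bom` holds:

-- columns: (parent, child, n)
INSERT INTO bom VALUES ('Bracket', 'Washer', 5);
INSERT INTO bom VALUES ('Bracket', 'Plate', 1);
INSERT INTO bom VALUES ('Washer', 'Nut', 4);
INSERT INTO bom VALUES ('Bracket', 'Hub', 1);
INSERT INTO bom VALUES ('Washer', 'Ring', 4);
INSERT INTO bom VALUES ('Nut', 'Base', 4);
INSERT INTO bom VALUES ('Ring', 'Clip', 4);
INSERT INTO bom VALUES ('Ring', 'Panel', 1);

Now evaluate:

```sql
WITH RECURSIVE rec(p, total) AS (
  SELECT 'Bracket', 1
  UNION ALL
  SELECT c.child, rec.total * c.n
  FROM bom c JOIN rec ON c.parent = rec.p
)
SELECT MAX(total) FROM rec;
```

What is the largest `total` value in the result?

Base: (Bracket, total=1).
Iteration 1: components of {Bracket} -> Hub = 1*1 = 1, Plate = 1*1 = 1, Washer = 1*5 = 5.
Iteration 2: components of {Hub,Plate,Washer} -> Nut = 5*4 = 20, Ring = 5*4 = 20.
Iteration 3: components of {Nut,Ring} -> Base = 20*4 = 80, Clip = 20*4 = 80, Panel = 20*1 = 20.
Iteration 4: no further components; recursion stops.
total values: 1, 5, 1, 1, 20, 20, 80, 80, 20; the maximum is 80.

80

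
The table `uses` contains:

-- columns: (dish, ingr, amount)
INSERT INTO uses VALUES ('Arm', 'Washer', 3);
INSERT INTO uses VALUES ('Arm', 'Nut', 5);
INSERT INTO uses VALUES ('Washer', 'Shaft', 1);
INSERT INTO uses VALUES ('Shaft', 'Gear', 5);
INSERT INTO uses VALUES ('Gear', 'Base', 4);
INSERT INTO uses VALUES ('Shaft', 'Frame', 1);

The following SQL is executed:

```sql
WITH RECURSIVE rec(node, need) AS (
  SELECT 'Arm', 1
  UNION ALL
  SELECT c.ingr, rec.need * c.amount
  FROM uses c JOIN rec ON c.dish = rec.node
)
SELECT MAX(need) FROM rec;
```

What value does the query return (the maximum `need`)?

60

Base: (Arm, need=1).
Iteration 1: components of {Arm} -> Nut = 1*5 = 5, Washer = 1*3 = 3.
Iteration 2: components of {Nut,Washer} -> Shaft = 3*1 = 3.
Iteration 3: components of {Shaft} -> Frame = 3*1 = 3, Gear = 3*5 = 15.
Iteration 4: components of {Frame,Gear} -> Base = 15*4 = 60.
Iteration 5: no further components; recursion stops.
need values: 1, 3, 5, 3, 15, 3, 60; the maximum is 60.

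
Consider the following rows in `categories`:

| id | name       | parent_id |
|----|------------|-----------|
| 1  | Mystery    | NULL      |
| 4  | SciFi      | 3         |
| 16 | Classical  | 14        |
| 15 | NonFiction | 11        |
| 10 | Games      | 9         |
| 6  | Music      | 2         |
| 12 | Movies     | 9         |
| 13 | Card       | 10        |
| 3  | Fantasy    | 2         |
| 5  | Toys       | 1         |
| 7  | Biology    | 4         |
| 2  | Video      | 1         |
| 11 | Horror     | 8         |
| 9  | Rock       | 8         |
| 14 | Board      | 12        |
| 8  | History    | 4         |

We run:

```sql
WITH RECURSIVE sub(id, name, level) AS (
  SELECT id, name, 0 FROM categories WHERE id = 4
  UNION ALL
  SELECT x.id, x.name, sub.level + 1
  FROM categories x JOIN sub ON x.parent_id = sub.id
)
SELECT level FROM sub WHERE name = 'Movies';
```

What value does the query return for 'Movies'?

3

Base: id=4 (SciFi) at level 0.
Iteration 1: rows with parent_id in {4} -> Biology (id 7, level 1), History (id 8, level 1).
Iteration 2: rows with parent_id in {7,8} -> Rock (id 9, level 2), Horror (id 11, level 2).
Iteration 3: rows with parent_id in {9,11} -> Games (id 10, level 3), Movies (id 12, level 3), NonFiction (id 15, level 3).
Iteration 4: rows with parent_id in {10,12,15} -> Card (id 13, level 4), Board (id 14, level 4).
Iteration 5: rows with parent_id in {13,14} -> Classical (id 16, level 5).
Iteration 6: no rows with parent_id in {16}; recursion stops.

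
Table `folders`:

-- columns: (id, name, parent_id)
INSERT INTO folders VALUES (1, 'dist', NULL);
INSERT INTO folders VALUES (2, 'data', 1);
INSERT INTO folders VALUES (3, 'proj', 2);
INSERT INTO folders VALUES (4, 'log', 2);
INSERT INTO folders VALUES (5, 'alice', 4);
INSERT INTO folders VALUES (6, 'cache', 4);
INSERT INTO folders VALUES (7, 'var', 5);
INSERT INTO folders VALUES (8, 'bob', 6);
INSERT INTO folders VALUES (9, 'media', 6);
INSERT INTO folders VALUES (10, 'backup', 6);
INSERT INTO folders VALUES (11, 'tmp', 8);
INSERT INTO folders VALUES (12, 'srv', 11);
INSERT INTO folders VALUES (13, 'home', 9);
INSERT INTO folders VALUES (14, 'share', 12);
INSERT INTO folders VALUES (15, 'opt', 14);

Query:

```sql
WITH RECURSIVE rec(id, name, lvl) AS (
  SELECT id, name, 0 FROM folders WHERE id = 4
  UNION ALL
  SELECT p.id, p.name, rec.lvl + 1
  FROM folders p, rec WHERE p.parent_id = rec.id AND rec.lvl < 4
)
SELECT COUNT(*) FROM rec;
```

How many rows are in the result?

10

Base: id=4 (log) at lvl 0.
Iteration 1: rows with parent_id in {4} -> alice (id 5, lvl 1), cache (id 6, lvl 1).
Iteration 2: rows with parent_id in {5,6} -> var (id 7, lvl 2), bob (id 8, lvl 2), media (id 9, lvl 2), backup (id 10, lvl 2).
Iteration 3: rows with parent_id in {7,8,9,10} -> tmp (id 11, lvl 3), home (id 13, lvl 3).
Iteration 4: rows with parent_id in {11,13} -> srv (id 12, lvl 4).
Iteration 5: lvl < 4 fails for all current rows; recursion stops.
Total rows emitted: 10.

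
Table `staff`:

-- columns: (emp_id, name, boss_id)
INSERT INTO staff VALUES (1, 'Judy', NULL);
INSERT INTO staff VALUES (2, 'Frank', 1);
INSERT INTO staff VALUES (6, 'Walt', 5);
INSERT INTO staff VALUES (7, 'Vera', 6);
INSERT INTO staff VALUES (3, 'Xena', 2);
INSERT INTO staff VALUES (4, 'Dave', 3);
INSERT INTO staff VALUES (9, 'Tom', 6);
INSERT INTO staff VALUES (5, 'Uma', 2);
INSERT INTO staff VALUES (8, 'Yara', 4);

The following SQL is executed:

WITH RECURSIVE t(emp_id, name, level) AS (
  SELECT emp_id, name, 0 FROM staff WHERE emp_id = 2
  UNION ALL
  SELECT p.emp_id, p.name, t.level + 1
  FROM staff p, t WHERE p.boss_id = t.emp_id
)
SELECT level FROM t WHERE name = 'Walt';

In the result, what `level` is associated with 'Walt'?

2

Base: emp_id=2 (Frank) at level 0.
Iteration 1: rows with boss_id in {2} -> Xena (id 3, level 1), Uma (id 5, level 1).
Iteration 2: rows with boss_id in {3,5} -> Dave (id 4, level 2), Walt (id 6, level 2).
Iteration 3: rows with boss_id in {4,6} -> Vera (id 7, level 3), Yara (id 8, level 3), Tom (id 9, level 3).
Iteration 4: no rows with boss_id in {7,8,9}; recursion stops.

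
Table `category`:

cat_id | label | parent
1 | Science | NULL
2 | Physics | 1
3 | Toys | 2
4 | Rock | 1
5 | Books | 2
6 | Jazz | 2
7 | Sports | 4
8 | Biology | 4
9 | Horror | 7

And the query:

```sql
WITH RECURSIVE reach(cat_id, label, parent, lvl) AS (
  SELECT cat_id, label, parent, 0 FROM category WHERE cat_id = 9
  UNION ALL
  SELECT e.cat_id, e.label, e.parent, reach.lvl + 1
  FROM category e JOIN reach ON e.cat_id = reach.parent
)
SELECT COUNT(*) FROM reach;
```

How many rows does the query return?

4

Base: cat_id=9 (Horror), parent=7, lvl 0.
Iteration 1: join on cat_id=7 -> Sports (id 7, parent=4, lvl 1).
Iteration 2: join on cat_id=4 -> Rock (id 4, parent=1, lvl 2).
Iteration 3: join on cat_id=1 -> Science (id 1, parent=NULL, lvl 3).
Iteration 4: parent is NULL; no match; recursion stops.
Total rows emitted: 4.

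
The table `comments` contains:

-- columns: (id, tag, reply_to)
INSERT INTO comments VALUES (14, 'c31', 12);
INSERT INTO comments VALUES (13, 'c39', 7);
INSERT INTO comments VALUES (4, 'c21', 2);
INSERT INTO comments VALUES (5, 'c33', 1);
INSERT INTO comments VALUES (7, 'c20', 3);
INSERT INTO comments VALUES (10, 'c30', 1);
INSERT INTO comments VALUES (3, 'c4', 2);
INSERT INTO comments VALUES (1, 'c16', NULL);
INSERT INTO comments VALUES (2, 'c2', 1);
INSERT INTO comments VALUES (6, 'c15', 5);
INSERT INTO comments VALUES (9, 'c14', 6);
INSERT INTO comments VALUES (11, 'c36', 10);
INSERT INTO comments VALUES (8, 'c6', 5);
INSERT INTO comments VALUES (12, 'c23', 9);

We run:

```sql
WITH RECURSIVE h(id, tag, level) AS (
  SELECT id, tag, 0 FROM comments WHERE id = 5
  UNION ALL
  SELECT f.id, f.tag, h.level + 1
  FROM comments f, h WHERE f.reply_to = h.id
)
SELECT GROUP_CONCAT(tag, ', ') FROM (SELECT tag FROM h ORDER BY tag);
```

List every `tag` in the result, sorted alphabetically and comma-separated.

c14, c15, c23, c31, c33, c6

Base: id=5 (c33) at level 0.
Iteration 1: rows with reply_to in {5} -> c15 (id 6, level 1), c6 (id 8, level 1).
Iteration 2: rows with reply_to in {6,8} -> c14 (id 9, level 2).
Iteration 3: rows with reply_to in {9} -> c23 (id 12, level 3).
Iteration 4: rows with reply_to in {12} -> c31 (id 14, level 4).
Iteration 5: no rows with reply_to in {14}; recursion stops.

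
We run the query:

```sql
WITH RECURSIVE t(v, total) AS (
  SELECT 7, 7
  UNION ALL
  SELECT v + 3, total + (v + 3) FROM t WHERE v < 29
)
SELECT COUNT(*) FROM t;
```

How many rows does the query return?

9

Base: v=7, total=7.
Iteration 1: 7 < 29 holds -> v = 7 + 3 = 10, total = 7 + 10 = 17.
Iteration 2: 10 < 29 holds -> v = 10 + 3 = 13, total = 17 + 13 = 30.
Iteration 3: 13 < 29 holds -> v = 13 + 3 = 16, total = 30 + 16 = 46.
Iteration 4: 16 < 29 holds -> v = 16 + 3 = 19, total = 46 + 19 = 65.
Iteration 5: 19 < 29 holds -> v = 19 + 3 = 22, total = 65 + 22 = 87.
Iteration 6: 22 < 29 holds -> v = 22 + 3 = 25, total = 87 + 25 = 112.
Iteration 7: 25 < 29 holds -> v = 25 + 3 = 28, total = 112 + 28 = 140.
Iteration 8: 28 < 29 holds -> v = 28 + 3 = 31, total = 140 + 31 = 171.
Iteration 9: 31 < 29 fails; recursion stops.
Total rows emitted: 9.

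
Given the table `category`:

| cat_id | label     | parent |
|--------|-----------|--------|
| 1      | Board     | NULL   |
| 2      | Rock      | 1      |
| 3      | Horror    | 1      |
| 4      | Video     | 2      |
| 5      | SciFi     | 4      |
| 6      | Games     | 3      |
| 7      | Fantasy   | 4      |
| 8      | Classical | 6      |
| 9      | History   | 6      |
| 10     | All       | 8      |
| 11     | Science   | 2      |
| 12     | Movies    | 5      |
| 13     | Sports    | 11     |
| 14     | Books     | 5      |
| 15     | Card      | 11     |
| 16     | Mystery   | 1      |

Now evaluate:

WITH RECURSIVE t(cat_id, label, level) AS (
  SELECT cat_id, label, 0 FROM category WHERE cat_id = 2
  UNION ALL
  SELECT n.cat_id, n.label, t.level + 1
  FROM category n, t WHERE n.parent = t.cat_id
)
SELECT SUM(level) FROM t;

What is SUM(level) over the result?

Base: cat_id=2 (Rock) at level 0.
Iteration 1: rows with parent in {2} -> Video (id 4, level 1), Science (id 11, level 1).
Iteration 2: rows with parent in {4,11} -> SciFi (id 5, level 2), Fantasy (id 7, level 2), Sports (id 13, level 2), Card (id 15, level 2).
Iteration 3: rows with parent in {5,7,13,15} -> Movies (id 12, level 3), Books (id 14, level 3).
Iteration 4: no rows with parent in {12,14}; recursion stops.
SUM(level) = 0 + 1 + 1 + 2 + 2 + 2 + 2 + 3 + 3 = 16.

16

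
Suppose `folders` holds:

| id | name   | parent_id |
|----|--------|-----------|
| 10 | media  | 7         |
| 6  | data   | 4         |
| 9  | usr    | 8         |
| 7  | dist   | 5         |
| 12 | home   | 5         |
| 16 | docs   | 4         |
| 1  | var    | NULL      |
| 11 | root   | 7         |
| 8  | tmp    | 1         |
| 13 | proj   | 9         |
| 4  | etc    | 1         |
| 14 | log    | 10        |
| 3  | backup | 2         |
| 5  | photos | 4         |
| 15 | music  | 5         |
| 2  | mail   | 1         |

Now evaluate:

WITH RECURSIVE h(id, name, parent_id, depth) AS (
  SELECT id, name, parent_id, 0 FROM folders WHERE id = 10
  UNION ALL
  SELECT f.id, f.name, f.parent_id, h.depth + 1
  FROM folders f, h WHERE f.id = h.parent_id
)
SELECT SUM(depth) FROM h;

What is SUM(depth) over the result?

10

Base: id=10 (media), parent_id=7, depth 0.
Iteration 1: join on id=7 -> dist (id 7, parent_id=5, depth 1).
Iteration 2: join on id=5 -> photos (id 5, parent_id=4, depth 2).
Iteration 3: join on id=4 -> etc (id 4, parent_id=1, depth 3).
Iteration 4: join on id=1 -> var (id 1, parent_id=NULL, depth 4).
Iteration 5: parent_id is NULL; no match; recursion stops.
SUM(depth) = 0 + 1 + 2 + 3 + 4 = 10.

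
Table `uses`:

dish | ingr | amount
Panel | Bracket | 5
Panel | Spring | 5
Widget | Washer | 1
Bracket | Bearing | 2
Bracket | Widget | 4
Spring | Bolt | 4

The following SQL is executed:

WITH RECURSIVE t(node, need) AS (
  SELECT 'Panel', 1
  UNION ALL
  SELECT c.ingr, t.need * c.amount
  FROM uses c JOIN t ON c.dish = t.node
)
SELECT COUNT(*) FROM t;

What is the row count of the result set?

7

Base: (Panel, need=1).
Iteration 1: components of {Panel} -> Bracket = 1*5 = 5, Spring = 1*5 = 5.
Iteration 2: components of {Bracket,Spring} -> Bearing = 5*2 = 10, Bolt = 5*4 = 20, Widget = 5*4 = 20.
Iteration 3: components of {Bearing,Bolt,Widget} -> Washer = 20*1 = 20.
Iteration 4: no further components; recursion stops.
Total rows emitted: 7.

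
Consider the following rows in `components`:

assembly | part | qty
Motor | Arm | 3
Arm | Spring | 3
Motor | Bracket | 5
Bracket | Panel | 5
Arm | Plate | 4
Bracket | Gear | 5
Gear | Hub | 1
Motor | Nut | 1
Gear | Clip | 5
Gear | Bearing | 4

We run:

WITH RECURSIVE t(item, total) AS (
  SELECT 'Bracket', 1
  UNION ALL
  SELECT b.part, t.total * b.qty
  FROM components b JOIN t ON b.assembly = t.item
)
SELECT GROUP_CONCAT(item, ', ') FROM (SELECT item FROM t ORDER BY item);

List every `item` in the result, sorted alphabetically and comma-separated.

Base: (Bracket, total=1).
Iteration 1: components of {Bracket} -> Gear = 1*5 = 5, Panel = 1*5 = 5.
Iteration 2: components of {Gear,Panel} -> Bearing = 5*4 = 20, Clip = 5*5 = 25, Hub = 5*1 = 5.
Iteration 3: no further components; recursion stops.

Bearing, Bracket, Clip, Gear, Hub, Panel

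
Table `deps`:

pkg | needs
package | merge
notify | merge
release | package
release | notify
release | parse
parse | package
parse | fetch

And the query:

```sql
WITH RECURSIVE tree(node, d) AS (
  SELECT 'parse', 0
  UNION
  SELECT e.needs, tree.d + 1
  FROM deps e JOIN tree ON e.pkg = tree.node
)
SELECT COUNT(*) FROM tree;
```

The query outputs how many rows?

Base: (parse, d=0).
Iteration 1: edges from {parse} -> (fetch, d=1), (package, d=1).
Iteration 2: edges from {fetch,package} -> (merge, d=2).
Iteration 3: no outgoing edges from {merge}; recursion stops.
Total rows emitted: 4.

4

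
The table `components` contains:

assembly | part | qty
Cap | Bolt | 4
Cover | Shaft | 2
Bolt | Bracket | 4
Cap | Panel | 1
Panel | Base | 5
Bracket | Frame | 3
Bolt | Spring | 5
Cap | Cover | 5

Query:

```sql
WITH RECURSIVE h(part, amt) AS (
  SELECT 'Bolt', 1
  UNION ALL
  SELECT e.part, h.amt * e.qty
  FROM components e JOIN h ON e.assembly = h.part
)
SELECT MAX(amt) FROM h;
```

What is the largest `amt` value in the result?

Base: (Bolt, amt=1).
Iteration 1: components of {Bolt} -> Bracket = 1*4 = 4, Spring = 1*5 = 5.
Iteration 2: components of {Bracket,Spring} -> Frame = 4*3 = 12.
Iteration 3: no further components; recursion stops.
amt values: 1, 5, 4, 12; the maximum is 12.

12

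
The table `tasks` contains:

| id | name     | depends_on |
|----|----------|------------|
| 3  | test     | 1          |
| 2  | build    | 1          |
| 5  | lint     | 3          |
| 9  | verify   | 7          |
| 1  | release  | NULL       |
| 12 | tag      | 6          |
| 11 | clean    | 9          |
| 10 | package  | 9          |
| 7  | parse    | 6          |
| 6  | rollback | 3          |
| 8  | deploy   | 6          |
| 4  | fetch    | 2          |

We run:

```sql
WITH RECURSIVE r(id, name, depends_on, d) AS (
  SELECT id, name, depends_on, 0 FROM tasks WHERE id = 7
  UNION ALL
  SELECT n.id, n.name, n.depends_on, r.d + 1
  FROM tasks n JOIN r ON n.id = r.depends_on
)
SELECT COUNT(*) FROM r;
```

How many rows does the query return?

Base: id=7 (parse), depends_on=6, d 0.
Iteration 1: join on id=6 -> rollback (id 6, depends_on=3, d 1).
Iteration 2: join on id=3 -> test (id 3, depends_on=1, d 2).
Iteration 3: join on id=1 -> release (id 1, depends_on=NULL, d 3).
Iteration 4: depends_on is NULL; no match; recursion stops.
Total rows emitted: 4.

4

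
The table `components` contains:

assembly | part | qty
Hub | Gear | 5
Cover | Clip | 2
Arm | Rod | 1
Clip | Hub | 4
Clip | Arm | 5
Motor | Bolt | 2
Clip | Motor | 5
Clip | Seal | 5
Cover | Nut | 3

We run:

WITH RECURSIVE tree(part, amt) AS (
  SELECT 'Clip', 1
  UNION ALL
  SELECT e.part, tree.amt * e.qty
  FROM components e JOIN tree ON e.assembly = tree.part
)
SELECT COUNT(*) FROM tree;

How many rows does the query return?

Base: (Clip, amt=1).
Iteration 1: components of {Clip} -> Arm = 1*5 = 5, Hub = 1*4 = 4, Motor = 1*5 = 5, Seal = 1*5 = 5.
Iteration 2: components of {Arm,Hub,Motor,Seal} -> Bolt = 5*2 = 10, Gear = 4*5 = 20, Rod = 5*1 = 5.
Iteration 3: no further components; recursion stops.
Total rows emitted: 8.

8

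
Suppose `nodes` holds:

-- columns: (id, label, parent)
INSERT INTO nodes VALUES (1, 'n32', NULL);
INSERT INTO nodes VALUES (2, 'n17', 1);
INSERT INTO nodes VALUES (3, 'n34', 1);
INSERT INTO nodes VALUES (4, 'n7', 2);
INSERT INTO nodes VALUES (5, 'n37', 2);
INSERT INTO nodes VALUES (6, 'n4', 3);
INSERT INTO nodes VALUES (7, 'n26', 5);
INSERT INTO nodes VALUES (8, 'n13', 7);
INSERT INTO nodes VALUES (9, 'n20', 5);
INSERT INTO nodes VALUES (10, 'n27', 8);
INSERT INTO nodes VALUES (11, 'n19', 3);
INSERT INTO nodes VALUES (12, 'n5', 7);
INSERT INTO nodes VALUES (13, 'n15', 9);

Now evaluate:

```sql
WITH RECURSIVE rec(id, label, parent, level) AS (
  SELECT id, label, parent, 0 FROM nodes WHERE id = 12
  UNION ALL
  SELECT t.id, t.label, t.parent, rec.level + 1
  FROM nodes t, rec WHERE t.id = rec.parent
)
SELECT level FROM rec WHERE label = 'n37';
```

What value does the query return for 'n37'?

Base: id=12 (n5), parent=7, level 0.
Iteration 1: join on id=7 -> n26 (id 7, parent=5, level 1).
Iteration 2: join on id=5 -> n37 (id 5, parent=2, level 2).
Iteration 3: join on id=2 -> n17 (id 2, parent=1, level 3).
Iteration 4: join on id=1 -> n32 (id 1, parent=NULL, level 4).
Iteration 5: parent is NULL; no match; recursion stops.

2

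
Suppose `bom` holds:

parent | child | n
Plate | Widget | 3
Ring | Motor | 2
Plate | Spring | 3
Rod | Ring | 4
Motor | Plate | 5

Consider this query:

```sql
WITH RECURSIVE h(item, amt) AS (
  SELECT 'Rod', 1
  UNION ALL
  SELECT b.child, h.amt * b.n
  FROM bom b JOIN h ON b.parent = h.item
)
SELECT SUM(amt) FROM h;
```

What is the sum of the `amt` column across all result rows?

293

Base: (Rod, amt=1).
Iteration 1: components of {Rod} -> Ring = 1*4 = 4.
Iteration 2: components of {Ring} -> Motor = 4*2 = 8.
Iteration 3: components of {Motor} -> Plate = 8*5 = 40.
Iteration 4: components of {Plate} -> Spring = 40*3 = 120, Widget = 40*3 = 120.
Iteration 5: no further components; recursion stops.
SUM(amt) = 1 + 4 + 8 + 40 + 120 + 120 = 293.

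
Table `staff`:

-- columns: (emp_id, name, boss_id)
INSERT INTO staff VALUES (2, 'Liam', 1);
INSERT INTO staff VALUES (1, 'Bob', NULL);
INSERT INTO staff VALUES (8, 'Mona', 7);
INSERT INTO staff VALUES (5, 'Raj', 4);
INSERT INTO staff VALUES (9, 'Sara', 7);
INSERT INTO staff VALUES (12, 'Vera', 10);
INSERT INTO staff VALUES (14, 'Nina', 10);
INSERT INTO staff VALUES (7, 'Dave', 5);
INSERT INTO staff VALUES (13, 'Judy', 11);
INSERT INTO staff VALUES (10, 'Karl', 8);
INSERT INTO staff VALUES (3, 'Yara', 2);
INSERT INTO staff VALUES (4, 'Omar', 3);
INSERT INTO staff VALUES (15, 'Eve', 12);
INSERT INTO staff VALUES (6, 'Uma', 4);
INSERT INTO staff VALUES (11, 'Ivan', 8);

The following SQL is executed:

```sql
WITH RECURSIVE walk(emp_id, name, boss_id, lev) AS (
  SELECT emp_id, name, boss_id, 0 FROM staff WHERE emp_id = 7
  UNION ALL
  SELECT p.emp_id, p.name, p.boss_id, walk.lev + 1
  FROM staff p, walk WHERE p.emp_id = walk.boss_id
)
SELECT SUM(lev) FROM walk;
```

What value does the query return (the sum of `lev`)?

15

Base: emp_id=7 (Dave), boss_id=5, lev 0.
Iteration 1: join on emp_id=5 -> Raj (id 5, boss_id=4, lev 1).
Iteration 2: join on emp_id=4 -> Omar (id 4, boss_id=3, lev 2).
Iteration 3: join on emp_id=3 -> Yara (id 3, boss_id=2, lev 3).
Iteration 4: join on emp_id=2 -> Liam (id 2, boss_id=1, lev 4).
Iteration 5: join on emp_id=1 -> Bob (id 1, boss_id=NULL, lev 5).
Iteration 6: boss_id is NULL; no match; recursion stops.
SUM(lev) = 0 + 1 + 2 + 3 + 4 + 5 = 15.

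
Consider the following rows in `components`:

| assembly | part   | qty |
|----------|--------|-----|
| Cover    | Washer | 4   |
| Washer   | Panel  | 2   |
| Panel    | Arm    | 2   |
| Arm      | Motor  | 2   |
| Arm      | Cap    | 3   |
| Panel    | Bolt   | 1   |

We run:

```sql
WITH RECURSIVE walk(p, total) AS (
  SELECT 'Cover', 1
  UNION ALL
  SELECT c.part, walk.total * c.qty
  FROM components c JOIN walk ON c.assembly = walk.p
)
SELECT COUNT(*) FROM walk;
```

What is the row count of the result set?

Base: (Cover, total=1).
Iteration 1: components of {Cover} -> Washer = 1*4 = 4.
Iteration 2: components of {Washer} -> Panel = 4*2 = 8.
Iteration 3: components of {Panel} -> Arm = 8*2 = 16, Bolt = 8*1 = 8.
Iteration 4: components of {Arm,Bolt} -> Cap = 16*3 = 48, Motor = 16*2 = 32.
Iteration 5: no further components; recursion stops.
Total rows emitted: 7.

7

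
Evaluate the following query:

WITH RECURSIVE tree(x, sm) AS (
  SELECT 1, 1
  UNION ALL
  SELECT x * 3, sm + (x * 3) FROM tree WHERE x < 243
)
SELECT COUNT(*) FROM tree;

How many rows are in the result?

Base: x=1, sm=1.
Iteration 1: 1 < 243 holds -> x = 1 * 3 = 3, sm = 1 + 3 = 4.
Iteration 2: 3 < 243 holds -> x = 3 * 3 = 9, sm = 4 + 9 = 13.
Iteration 3: 9 < 243 holds -> x = 9 * 3 = 27, sm = 13 + 27 = 40.
Iteration 4: 27 < 243 holds -> x = 27 * 3 = 81, sm = 40 + 81 = 121.
Iteration 5: 81 < 243 holds -> x = 81 * 3 = 243, sm = 121 + 243 = 364.
Iteration 6: 243 < 243 fails; recursion stops.
Total rows emitted: 6.

6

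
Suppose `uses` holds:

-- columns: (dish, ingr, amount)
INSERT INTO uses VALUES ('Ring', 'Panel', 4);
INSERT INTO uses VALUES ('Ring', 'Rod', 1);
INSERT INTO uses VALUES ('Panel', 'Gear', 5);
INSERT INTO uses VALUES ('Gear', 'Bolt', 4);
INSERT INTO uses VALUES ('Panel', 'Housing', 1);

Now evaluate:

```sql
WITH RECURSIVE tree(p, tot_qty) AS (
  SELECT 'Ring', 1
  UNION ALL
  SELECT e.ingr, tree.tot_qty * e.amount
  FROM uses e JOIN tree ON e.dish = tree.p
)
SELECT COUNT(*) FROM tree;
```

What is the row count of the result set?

6

Base: (Ring, tot_qty=1).
Iteration 1: components of {Ring} -> Panel = 1*4 = 4, Rod = 1*1 = 1.
Iteration 2: components of {Panel,Rod} -> Gear = 4*5 = 20, Housing = 4*1 = 4.
Iteration 3: components of {Gear,Housing} -> Bolt = 20*4 = 80.
Iteration 4: no further components; recursion stops.
Total rows emitted: 6.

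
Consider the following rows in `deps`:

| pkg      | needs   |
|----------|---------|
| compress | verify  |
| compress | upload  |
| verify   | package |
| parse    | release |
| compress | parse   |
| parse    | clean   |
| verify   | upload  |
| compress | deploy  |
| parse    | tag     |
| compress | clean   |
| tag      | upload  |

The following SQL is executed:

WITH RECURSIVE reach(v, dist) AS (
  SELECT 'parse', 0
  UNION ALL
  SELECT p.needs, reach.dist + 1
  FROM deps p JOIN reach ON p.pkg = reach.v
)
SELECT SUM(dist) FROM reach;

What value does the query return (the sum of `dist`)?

5

Base: (parse, dist=0).
Iteration 1: edges from {parse} -> (clean, dist=1), (release, dist=1), (tag, dist=1).
Iteration 2: edges from {clean,release,tag} -> (upload, dist=2).
Iteration 3: no outgoing edges from {upload}; recursion stops.
SUM(dist) = 0 + 1 + 1 + 1 + 2 = 5.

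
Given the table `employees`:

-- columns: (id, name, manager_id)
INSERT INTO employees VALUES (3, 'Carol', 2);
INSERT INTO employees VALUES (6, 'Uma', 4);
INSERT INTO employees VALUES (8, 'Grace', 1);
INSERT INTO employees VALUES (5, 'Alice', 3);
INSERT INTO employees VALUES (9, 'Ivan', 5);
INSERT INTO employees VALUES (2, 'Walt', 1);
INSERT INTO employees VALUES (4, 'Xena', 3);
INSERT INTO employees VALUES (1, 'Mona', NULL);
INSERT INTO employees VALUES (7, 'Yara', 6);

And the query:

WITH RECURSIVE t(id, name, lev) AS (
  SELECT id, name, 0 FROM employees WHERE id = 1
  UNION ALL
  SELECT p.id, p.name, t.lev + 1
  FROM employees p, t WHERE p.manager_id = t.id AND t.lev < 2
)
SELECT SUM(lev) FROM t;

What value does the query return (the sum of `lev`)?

Base: id=1 (Mona) at lev 0.
Iteration 1: rows with manager_id in {1} -> Walt (id 2, lev 1), Grace (id 8, lev 1).
Iteration 2: rows with manager_id in {2,8} -> Carol (id 3, lev 2).
Iteration 3: lev < 2 fails for all current rows; recursion stops.
SUM(lev) = 0 + 1 + 1 + 2 = 4.

4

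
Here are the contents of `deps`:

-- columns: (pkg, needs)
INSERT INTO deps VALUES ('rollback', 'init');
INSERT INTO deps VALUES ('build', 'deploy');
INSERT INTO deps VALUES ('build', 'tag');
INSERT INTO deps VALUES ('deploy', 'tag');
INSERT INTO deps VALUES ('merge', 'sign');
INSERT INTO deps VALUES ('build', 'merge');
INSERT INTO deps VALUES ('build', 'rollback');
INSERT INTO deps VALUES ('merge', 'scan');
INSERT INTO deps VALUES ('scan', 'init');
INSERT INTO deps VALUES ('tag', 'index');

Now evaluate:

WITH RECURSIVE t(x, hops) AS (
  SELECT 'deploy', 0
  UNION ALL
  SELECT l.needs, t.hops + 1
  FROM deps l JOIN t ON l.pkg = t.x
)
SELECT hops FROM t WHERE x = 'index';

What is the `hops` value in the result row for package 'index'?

Base: (deploy, hops=0).
Iteration 1: edges from {deploy} -> (tag, hops=1).
Iteration 2: edges from {tag} -> (index, hops=2).
Iteration 3: no outgoing edges from {index}; recursion stops.

2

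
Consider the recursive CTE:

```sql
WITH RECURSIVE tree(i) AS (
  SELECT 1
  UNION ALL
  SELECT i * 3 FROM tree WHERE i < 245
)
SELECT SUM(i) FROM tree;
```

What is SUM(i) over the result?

Base: i=1.
Iteration 1: 1 < 245 holds -> i = 1 * 3 = 3.
Iteration 2: 3 < 245 holds -> i = 3 * 3 = 9.
Iteration 3: 9 < 245 holds -> i = 9 * 3 = 27.
Iteration 4: 27 < 245 holds -> i = 27 * 3 = 81.
Iteration 5: 81 < 245 holds -> i = 81 * 3 = 243.
Iteration 6: 243 < 245 holds -> i = 243 * 3 = 729.
Iteration 7: 729 < 245 fails; recursion stops.
SUM(i) = 1 + 3 + 9 + 27 + 81 + 243 + 729 = 1093.

1093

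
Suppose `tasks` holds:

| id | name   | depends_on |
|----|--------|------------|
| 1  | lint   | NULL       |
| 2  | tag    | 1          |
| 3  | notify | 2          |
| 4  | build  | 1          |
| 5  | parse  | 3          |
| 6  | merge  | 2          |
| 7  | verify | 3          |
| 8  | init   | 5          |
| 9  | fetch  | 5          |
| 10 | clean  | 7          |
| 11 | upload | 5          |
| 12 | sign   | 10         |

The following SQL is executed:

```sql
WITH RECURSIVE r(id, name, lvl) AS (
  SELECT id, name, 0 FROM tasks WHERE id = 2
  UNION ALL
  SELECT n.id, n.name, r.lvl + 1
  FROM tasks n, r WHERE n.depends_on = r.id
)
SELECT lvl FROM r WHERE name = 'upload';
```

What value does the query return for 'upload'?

Base: id=2 (tag) at lvl 0.
Iteration 1: rows with depends_on in {2} -> notify (id 3, lvl 1), merge (id 6, lvl 1).
Iteration 2: rows with depends_on in {3,6} -> parse (id 5, lvl 2), verify (id 7, lvl 2).
Iteration 3: rows with depends_on in {5,7} -> init (id 8, lvl 3), fetch (id 9, lvl 3), clean (id 10, lvl 3), upload (id 11, lvl 3).
Iteration 4: rows with depends_on in {8,9,10,11} -> sign (id 12, lvl 4).
Iteration 5: no rows with depends_on in {12}; recursion stops.

3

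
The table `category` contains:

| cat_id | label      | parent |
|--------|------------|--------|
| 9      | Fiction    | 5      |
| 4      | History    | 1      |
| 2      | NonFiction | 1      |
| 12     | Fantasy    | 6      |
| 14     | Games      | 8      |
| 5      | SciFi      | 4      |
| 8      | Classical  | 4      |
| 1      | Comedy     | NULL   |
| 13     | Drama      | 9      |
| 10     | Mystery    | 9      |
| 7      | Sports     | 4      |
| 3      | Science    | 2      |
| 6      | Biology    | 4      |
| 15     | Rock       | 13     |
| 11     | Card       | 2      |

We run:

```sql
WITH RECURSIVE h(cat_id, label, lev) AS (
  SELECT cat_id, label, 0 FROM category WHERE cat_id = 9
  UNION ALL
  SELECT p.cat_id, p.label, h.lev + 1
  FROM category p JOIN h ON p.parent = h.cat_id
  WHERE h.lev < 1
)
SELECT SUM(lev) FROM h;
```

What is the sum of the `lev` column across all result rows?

Base: cat_id=9 (Fiction) at lev 0.
Iteration 1: rows with parent in {9} -> Mystery (id 10, lev 1), Drama (id 13, lev 1).
Iteration 2: lev < 1 fails for all current rows; recursion stops.
SUM(lev) = 0 + 1 + 1 = 2.

2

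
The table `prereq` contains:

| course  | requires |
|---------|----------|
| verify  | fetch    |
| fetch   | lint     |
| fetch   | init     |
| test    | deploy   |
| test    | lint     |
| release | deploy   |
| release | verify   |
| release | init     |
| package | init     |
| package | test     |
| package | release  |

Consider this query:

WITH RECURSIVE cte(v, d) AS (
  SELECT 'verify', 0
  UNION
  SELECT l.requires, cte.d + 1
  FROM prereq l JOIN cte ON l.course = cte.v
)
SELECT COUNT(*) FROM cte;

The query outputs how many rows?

Base: (verify, d=0).
Iteration 1: edges from {verify} -> (fetch, d=1).
Iteration 2: edges from {fetch} -> (init, d=2), (lint, d=2).
Iteration 3: no outgoing edges from {init,lint}; recursion stops.
Total rows emitted: 4.

4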